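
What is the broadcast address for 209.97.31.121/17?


Network: 209.97.0.0/17
Host bits = 15
Set all host bits to 1:
Broadcast: 209.97.127.255


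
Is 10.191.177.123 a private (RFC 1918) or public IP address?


RFC 1918 private ranges:
  10.0.0.0/8 (10.0.0.0 - 10.255.255.255)
  172.16.0.0/12 (172.16.0.0 - 172.31.255.255)
  192.168.0.0/16 (192.168.0.0 - 192.168.255.255)
Private (in 10.0.0.0/8)


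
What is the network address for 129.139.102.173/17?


IP:   10000001.10001011.01100110.10101101
Mask: 11111111.11111111.10000000.00000000
AND operation:
Net:  10000001.10001011.00000000.00000000
Network: 129.139.0.0/17


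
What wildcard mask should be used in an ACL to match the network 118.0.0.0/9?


Subnet mask: 255.128.0.0
Wildcard = 255.255.255.255 - subnet mask
255 - 255 = 0
255 - 128 = 127
255 - 0 = 255
255 - 0 = 255
Wildcard: 0.127.255.255


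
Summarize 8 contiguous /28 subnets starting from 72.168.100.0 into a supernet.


Original prefix: /28
Number of subnets: 8 = 2^3
New prefix = 28 - 3 = 25
Supernet: 72.168.100.0/25


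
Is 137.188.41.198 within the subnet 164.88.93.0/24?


Subnet network: 164.88.93.0
Test IP AND mask: 137.188.41.0
No, 137.188.41.198 is not in 164.88.93.0/24


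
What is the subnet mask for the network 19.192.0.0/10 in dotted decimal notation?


/10 means 10 network bits, 22 host bits
Binary: 11111111110000000000000000000000
Mask: 255.192.0.0


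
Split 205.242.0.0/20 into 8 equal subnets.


New prefix = 20 + 3 = 23
Each subnet has 512 addresses
  205.242.0.0/23
  205.242.2.0/23
  205.242.4.0/23
  205.242.6.0/23
  205.242.8.0/23
  205.242.10.0/23
  205.242.12.0/23
  205.242.14.0/23
Subnets: 205.242.0.0/23, 205.242.2.0/23, 205.242.4.0/23, 205.242.6.0/23, 205.242.8.0/23, 205.242.10.0/23, 205.242.12.0/23, 205.242.14.0/23


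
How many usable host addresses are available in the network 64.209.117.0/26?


Host bits = 32 - 26 = 6
Total addresses = 2^6 = 64
Usable = total - 2 (network and broadcast)
Usable hosts: 62


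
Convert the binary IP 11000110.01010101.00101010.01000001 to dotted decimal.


11000110 = 198
01010101 = 85
00101010 = 42
01000001 = 65
IP: 198.85.42.65


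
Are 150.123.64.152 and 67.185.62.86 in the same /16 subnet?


Mask: 255.255.0.0
150.123.64.152 AND mask = 150.123.0.0
67.185.62.86 AND mask = 67.185.0.0
No, different subnets (150.123.0.0 vs 67.185.0.0)


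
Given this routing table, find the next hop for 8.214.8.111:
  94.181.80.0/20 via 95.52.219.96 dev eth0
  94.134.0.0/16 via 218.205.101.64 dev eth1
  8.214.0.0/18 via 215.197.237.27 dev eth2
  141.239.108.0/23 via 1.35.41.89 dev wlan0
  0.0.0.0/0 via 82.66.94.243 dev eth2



Longest prefix match for 8.214.8.111:
  /20 94.181.80.0: no
  /16 94.134.0.0: no
  /18 8.214.0.0: MATCH
  /23 141.239.108.0: no
  /0 0.0.0.0: MATCH
Selected: next-hop 215.197.237.27 via eth2 (matched /18)


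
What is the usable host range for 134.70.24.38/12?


Network: 134.64.0.0
Broadcast: 134.79.255.255
First usable = network + 1
Last usable = broadcast - 1
Range: 134.64.0.1 to 134.79.255.254


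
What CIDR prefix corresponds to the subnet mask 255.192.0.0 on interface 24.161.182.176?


Binary: 11111111.11000000.00000000.00000000
Count leading 1s
Prefix: /10


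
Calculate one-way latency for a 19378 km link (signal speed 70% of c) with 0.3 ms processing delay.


Speed = 0.7 * 3e5 km/s = 210000 km/s
Propagation delay = 19378 / 210000 = 0.0923 s = 92.2762 ms
Processing delay = 0.3 ms
Total one-way latency = 92.5762 ms


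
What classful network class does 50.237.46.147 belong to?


First octet: 50
Binary: 00110010
0xxxxxxx -> Class A (1-126)
Class A, default mask 255.0.0.0 (/8)


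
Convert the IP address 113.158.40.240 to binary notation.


113 = 01110001
158 = 10011110
40 = 00101000
240 = 11110000
Binary: 01110001.10011110.00101000.11110000


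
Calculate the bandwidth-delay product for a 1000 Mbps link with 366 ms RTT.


BDP = bandwidth * RTT
= 1000 Mbps * 366 ms
= 1000 * 1e6 * 366 / 1000 bits
= 366000000 bits
= 45750000 bytes
= 44677.7344 KB
BDP = 366000000 bits (45750000 bytes)


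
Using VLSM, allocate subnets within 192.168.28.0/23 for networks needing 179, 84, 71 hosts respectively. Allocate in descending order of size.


179 hosts -> /24 (254 usable): 192.168.28.0/24
84 hosts -> /25 (126 usable): 192.168.29.0/25
71 hosts -> /25 (126 usable): 192.168.29.128/25
Allocation: 192.168.28.0/24 (179 hosts, 254 usable); 192.168.29.0/25 (84 hosts, 126 usable); 192.168.29.128/25 (71 hosts, 126 usable)


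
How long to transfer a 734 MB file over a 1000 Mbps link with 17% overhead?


Effective throughput = 1000 * (1 - 17/100) = 830 Mbps
File size in Mb = 734 * 8 = 5872 Mb
Time = 5872 / 830
Time = 7.0747 seconds


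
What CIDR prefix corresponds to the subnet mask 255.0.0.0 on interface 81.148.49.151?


Binary: 11111111.00000000.00000000.00000000
Count leading 1s
Prefix: /8


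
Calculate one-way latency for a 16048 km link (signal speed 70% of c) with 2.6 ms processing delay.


Speed = 0.7 * 3e5 km/s = 210000 km/s
Propagation delay = 16048 / 210000 = 0.0764 s = 76.419 ms
Processing delay = 2.6 ms
Total one-way latency = 79.019 ms


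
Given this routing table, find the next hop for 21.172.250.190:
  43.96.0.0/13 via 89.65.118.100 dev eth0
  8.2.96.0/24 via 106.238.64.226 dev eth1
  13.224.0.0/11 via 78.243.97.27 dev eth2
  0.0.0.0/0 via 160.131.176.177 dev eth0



Longest prefix match for 21.172.250.190:
  /13 43.96.0.0: no
  /24 8.2.96.0: no
  /11 13.224.0.0: no
  /0 0.0.0.0: MATCH
Selected: next-hop 160.131.176.177 via eth0 (matched /0)


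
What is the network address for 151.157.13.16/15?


IP:   10010111.10011101.00001101.00010000
Mask: 11111111.11111110.00000000.00000000
AND operation:
Net:  10010111.10011100.00000000.00000000
Network: 151.156.0.0/15


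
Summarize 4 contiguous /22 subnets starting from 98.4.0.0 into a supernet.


Original prefix: /22
Number of subnets: 4 = 2^2
New prefix = 22 - 2 = 20
Supernet: 98.4.0.0/20


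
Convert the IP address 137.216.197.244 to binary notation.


137 = 10001001
216 = 11011000
197 = 11000101
244 = 11110100
Binary: 10001001.11011000.11000101.11110100


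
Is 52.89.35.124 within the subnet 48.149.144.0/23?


Subnet network: 48.149.144.0
Test IP AND mask: 52.89.34.0
No, 52.89.35.124 is not in 48.149.144.0/23


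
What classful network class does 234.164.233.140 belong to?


First octet: 234
Binary: 11101010
1110xxxx -> Class D (224-239)
Class D (multicast), default mask N/A


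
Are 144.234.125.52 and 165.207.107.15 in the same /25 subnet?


Mask: 255.255.255.128
144.234.125.52 AND mask = 144.234.125.0
165.207.107.15 AND mask = 165.207.107.0
No, different subnets (144.234.125.0 vs 165.207.107.0)


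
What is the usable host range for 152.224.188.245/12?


Network: 152.224.0.0
Broadcast: 152.239.255.255
First usable = network + 1
Last usable = broadcast - 1
Range: 152.224.0.1 to 152.239.255.254


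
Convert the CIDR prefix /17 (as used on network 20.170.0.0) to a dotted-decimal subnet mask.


/17 means 17 network bits, 15 host bits
Binary: 11111111111111111000000000000000
Mask: 255.255.128.0


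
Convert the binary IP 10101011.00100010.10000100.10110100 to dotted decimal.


10101011 = 171
00100010 = 34
10000100 = 132
10110100 = 180
IP: 171.34.132.180


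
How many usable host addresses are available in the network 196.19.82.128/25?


Host bits = 32 - 25 = 7
Total addresses = 2^7 = 128
Usable = total - 2 (network and broadcast)
Usable hosts: 126


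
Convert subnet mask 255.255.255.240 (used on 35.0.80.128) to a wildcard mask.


Subnet mask: 255.255.255.240
Wildcard = 255.255.255.255 - subnet mask
255 - 255 = 0
255 - 255 = 0
255 - 255 = 0
255 - 240 = 15
Wildcard: 0.0.0.15


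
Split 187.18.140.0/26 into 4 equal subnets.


New prefix = 26 + 2 = 28
Each subnet has 16 addresses
  187.18.140.0/28
  187.18.140.16/28
  187.18.140.32/28
  187.18.140.48/28
Subnets: 187.18.140.0/28, 187.18.140.16/28, 187.18.140.32/28, 187.18.140.48/28


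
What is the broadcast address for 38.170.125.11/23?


Network: 38.170.124.0/23
Host bits = 9
Set all host bits to 1:
Broadcast: 38.170.125.255


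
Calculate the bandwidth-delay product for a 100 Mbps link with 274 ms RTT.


BDP = bandwidth * RTT
= 100 Mbps * 274 ms
= 100 * 1e6 * 274 / 1000 bits
= 27400000 bits
= 3425000 bytes
= 3344.7266 KB
BDP = 27400000 bits (3425000 bytes)


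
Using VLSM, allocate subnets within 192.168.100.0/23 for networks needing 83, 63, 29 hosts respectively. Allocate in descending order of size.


83 hosts -> /25 (126 usable): 192.168.100.0/25
63 hosts -> /25 (126 usable): 192.168.100.128/25
29 hosts -> /27 (30 usable): 192.168.101.0/27
Allocation: 192.168.100.0/25 (83 hosts, 126 usable); 192.168.100.128/25 (63 hosts, 126 usable); 192.168.101.0/27 (29 hosts, 30 usable)


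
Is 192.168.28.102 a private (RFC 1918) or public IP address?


RFC 1918 private ranges:
  10.0.0.0/8 (10.0.0.0 - 10.255.255.255)
  172.16.0.0/12 (172.16.0.0 - 172.31.255.255)
  192.168.0.0/16 (192.168.0.0 - 192.168.255.255)
Private (in 192.168.0.0/16)


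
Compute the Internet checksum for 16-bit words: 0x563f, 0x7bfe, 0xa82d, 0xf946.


Sum all words (with carry folding):
+ 0x563f = 0x563f
+ 0x7bfe = 0xd23d
+ 0xa82d = 0x7a6b
+ 0xf946 = 0x73b2
One's complement: ~0x73b2
Checksum = 0x8c4d


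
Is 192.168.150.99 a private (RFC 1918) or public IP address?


RFC 1918 private ranges:
  10.0.0.0/8 (10.0.0.0 - 10.255.255.255)
  172.16.0.0/12 (172.16.0.0 - 172.31.255.255)
  192.168.0.0/16 (192.168.0.0 - 192.168.255.255)
Private (in 192.168.0.0/16)


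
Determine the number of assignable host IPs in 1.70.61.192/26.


Host bits = 32 - 26 = 6
Total addresses = 2^6 = 64
Usable = total - 2 (network and broadcast)
Usable hosts: 62


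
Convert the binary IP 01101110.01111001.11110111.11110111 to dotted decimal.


01101110 = 110
01111001 = 121
11110111 = 247
11110111 = 247
IP: 110.121.247.247


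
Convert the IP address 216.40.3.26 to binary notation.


216 = 11011000
40 = 00101000
3 = 00000011
26 = 00011010
Binary: 11011000.00101000.00000011.00011010


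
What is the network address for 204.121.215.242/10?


IP:   11001100.01111001.11010111.11110010
Mask: 11111111.11000000.00000000.00000000
AND operation:
Net:  11001100.01000000.00000000.00000000
Network: 204.64.0.0/10


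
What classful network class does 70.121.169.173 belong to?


First octet: 70
Binary: 01000110
0xxxxxxx -> Class A (1-126)
Class A, default mask 255.0.0.0 (/8)


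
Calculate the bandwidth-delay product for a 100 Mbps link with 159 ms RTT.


BDP = bandwidth * RTT
= 100 Mbps * 159 ms
= 100 * 1e6 * 159 / 1000 bits
= 15900000 bits
= 1987500 bytes
= 1940.918 KB
BDP = 15900000 bits (1987500 bytes)


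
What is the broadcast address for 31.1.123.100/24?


Network: 31.1.123.0/24
Host bits = 8
Set all host bits to 1:
Broadcast: 31.1.123.255


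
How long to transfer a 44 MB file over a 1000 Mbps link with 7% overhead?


Effective throughput = 1000 * (1 - 7/100) = 930.0 Mbps
File size in Mb = 44 * 8 = 352 Mb
Time = 352 / 930.0
Time = 0.3785 seconds


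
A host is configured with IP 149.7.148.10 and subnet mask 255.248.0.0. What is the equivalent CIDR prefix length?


Binary: 11111111.11111000.00000000.00000000
Count leading 1s
Prefix: /13


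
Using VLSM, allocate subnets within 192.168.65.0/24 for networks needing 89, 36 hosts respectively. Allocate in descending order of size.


89 hosts -> /25 (126 usable): 192.168.65.0/25
36 hosts -> /26 (62 usable): 192.168.65.128/26
Allocation: 192.168.65.0/25 (89 hosts, 126 usable); 192.168.65.128/26 (36 hosts, 62 usable)


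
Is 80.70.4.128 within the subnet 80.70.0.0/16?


Subnet network: 80.70.0.0
Test IP AND mask: 80.70.0.0
Yes, 80.70.4.128 is in 80.70.0.0/16


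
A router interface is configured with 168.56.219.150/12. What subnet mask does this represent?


/12 means 12 network bits, 20 host bits
Binary: 11111111111100000000000000000000
Mask: 255.240.0.0


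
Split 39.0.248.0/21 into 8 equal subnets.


New prefix = 21 + 3 = 24
Each subnet has 256 addresses
  39.0.248.0/24
  39.0.249.0/24
  39.0.250.0/24
  39.0.251.0/24
  39.0.252.0/24
  39.0.253.0/24
  39.0.254.0/24
  39.0.255.0/24
Subnets: 39.0.248.0/24, 39.0.249.0/24, 39.0.250.0/24, 39.0.251.0/24, 39.0.252.0/24, 39.0.253.0/24, 39.0.254.0/24, 39.0.255.0/24


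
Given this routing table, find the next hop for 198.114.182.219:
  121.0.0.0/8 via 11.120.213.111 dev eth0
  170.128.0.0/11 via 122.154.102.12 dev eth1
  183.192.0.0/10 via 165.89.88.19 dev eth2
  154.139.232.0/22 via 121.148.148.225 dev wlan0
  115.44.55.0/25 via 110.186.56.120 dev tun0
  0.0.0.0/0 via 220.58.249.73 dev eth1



Longest prefix match for 198.114.182.219:
  /8 121.0.0.0: no
  /11 170.128.0.0: no
  /10 183.192.0.0: no
  /22 154.139.232.0: no
  /25 115.44.55.0: no
  /0 0.0.0.0: MATCH
Selected: next-hop 220.58.249.73 via eth1 (matched /0)


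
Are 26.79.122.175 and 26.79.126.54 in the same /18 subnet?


Mask: 255.255.192.0
26.79.122.175 AND mask = 26.79.64.0
26.79.126.54 AND mask = 26.79.64.0
Yes, same subnet (26.79.64.0)


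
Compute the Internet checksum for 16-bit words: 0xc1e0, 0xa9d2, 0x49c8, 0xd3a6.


Sum all words (with carry folding):
+ 0xc1e0 = 0xc1e0
+ 0xa9d2 = 0x6bb3
+ 0x49c8 = 0xb57b
+ 0xd3a6 = 0x8922
One's complement: ~0x8922
Checksum = 0x76dd


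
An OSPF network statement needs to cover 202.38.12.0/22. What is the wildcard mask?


Subnet mask: 255.255.252.0
Wildcard = 255.255.255.255 - subnet mask
255 - 255 = 0
255 - 255 = 0
255 - 252 = 3
255 - 0 = 255
Wildcard: 0.0.3.255


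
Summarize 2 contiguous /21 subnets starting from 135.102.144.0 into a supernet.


Original prefix: /21
Number of subnets: 2 = 2^1
New prefix = 21 - 1 = 20
Supernet: 135.102.144.0/20


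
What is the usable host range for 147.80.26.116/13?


Network: 147.80.0.0
Broadcast: 147.87.255.255
First usable = network + 1
Last usable = broadcast - 1
Range: 147.80.0.1 to 147.87.255.254


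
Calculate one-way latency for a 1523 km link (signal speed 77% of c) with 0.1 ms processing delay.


Speed = 0.77 * 3e5 km/s = 231000 km/s
Propagation delay = 1523 / 231000 = 0.0066 s = 6.5931 ms
Processing delay = 0.1 ms
Total one-way latency = 6.6931 ms


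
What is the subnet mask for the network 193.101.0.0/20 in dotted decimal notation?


/20 means 20 network bits, 12 host bits
Binary: 11111111111111111111000000000000
Mask: 255.255.240.0


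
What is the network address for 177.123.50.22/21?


IP:   10110001.01111011.00110010.00010110
Mask: 11111111.11111111.11111000.00000000
AND operation:
Net:  10110001.01111011.00110000.00000000
Network: 177.123.48.0/21


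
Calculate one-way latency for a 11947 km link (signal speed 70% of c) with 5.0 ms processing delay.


Speed = 0.7 * 3e5 km/s = 210000 km/s
Propagation delay = 11947 / 210000 = 0.0569 s = 56.8905 ms
Processing delay = 5.0 ms
Total one-way latency = 61.8905 ms


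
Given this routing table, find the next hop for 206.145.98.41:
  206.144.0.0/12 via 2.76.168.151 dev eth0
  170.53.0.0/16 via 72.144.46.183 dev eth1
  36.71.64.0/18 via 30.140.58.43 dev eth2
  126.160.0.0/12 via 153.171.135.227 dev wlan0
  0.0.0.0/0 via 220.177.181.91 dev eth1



Longest prefix match for 206.145.98.41:
  /12 206.144.0.0: MATCH
  /16 170.53.0.0: no
  /18 36.71.64.0: no
  /12 126.160.0.0: no
  /0 0.0.0.0: MATCH
Selected: next-hop 2.76.168.151 via eth0 (matched /12)


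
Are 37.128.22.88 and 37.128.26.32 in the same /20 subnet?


Mask: 255.255.240.0
37.128.22.88 AND mask = 37.128.16.0
37.128.26.32 AND mask = 37.128.16.0
Yes, same subnet (37.128.16.0)


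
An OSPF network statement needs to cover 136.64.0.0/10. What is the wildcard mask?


Subnet mask: 255.192.0.0
Wildcard = 255.255.255.255 - subnet mask
255 - 255 = 0
255 - 192 = 63
255 - 0 = 255
255 - 0 = 255
Wildcard: 0.63.255.255


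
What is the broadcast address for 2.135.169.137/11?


Network: 2.128.0.0/11
Host bits = 21
Set all host bits to 1:
Broadcast: 2.159.255.255


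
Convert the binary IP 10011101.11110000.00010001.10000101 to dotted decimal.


10011101 = 157
11110000 = 240
00010001 = 17
10000101 = 133
IP: 157.240.17.133


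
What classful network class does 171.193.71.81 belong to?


First octet: 171
Binary: 10101011
10xxxxxx -> Class B (128-191)
Class B, default mask 255.255.0.0 (/16)


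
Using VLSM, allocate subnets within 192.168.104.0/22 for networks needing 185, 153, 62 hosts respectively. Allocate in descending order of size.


185 hosts -> /24 (254 usable): 192.168.104.0/24
153 hosts -> /24 (254 usable): 192.168.105.0/24
62 hosts -> /26 (62 usable): 192.168.106.0/26
Allocation: 192.168.104.0/24 (185 hosts, 254 usable); 192.168.105.0/24 (153 hosts, 254 usable); 192.168.106.0/26 (62 hosts, 62 usable)


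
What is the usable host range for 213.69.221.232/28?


Network: 213.69.221.224
Broadcast: 213.69.221.239
First usable = network + 1
Last usable = broadcast - 1
Range: 213.69.221.225 to 213.69.221.238


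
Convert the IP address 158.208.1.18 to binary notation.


158 = 10011110
208 = 11010000
1 = 00000001
18 = 00010010
Binary: 10011110.11010000.00000001.00010010


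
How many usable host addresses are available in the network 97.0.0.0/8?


Host bits = 32 - 8 = 24
Total addresses = 2^24 = 16777216
Usable = total - 2 (network and broadcast)
Usable hosts: 16777214


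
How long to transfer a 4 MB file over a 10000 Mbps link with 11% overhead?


Effective throughput = 10000 * (1 - 11/100) = 8900 Mbps
File size in Mb = 4 * 8 = 32 Mb
Time = 32 / 8900
Time = 0.0036 seconds


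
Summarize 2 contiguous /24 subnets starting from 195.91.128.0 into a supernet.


Original prefix: /24
Number of subnets: 2 = 2^1
New prefix = 24 - 1 = 23
Supernet: 195.91.128.0/23


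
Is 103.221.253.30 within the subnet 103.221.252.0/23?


Subnet network: 103.221.252.0
Test IP AND mask: 103.221.252.0
Yes, 103.221.253.30 is in 103.221.252.0/23


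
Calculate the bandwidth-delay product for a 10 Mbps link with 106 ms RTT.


BDP = bandwidth * RTT
= 10 Mbps * 106 ms
= 10 * 1e6 * 106 / 1000 bits
= 1060000 bits
= 132500 bytes
= 129.3945 KB
BDP = 1060000 bits (132500 bytes)


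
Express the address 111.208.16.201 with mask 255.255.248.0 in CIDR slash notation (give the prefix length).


Binary: 11111111.11111111.11111000.00000000
Count leading 1s
Prefix: /21


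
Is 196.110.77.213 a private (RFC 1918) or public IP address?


RFC 1918 private ranges:
  10.0.0.0/8 (10.0.0.0 - 10.255.255.255)
  172.16.0.0/12 (172.16.0.0 - 172.31.255.255)
  192.168.0.0/16 (192.168.0.0 - 192.168.255.255)
Public (not in any RFC 1918 range)


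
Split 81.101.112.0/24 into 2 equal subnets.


New prefix = 24 + 1 = 25
Each subnet has 128 addresses
  81.101.112.0/25
  81.101.112.128/25
Subnets: 81.101.112.0/25, 81.101.112.128/25


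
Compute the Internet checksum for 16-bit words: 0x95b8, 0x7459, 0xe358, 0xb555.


Sum all words (with carry folding):
+ 0x95b8 = 0x95b8
+ 0x7459 = 0x0a12
+ 0xe358 = 0xed6a
+ 0xb555 = 0xa2c0
One's complement: ~0xa2c0
Checksum = 0x5d3f


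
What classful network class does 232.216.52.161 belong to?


First octet: 232
Binary: 11101000
1110xxxx -> Class D (224-239)
Class D (multicast), default mask N/A


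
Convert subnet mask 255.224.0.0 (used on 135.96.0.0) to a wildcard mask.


Subnet mask: 255.224.0.0
Wildcard = 255.255.255.255 - subnet mask
255 - 255 = 0
255 - 224 = 31
255 - 0 = 255
255 - 0 = 255
Wildcard: 0.31.255.255


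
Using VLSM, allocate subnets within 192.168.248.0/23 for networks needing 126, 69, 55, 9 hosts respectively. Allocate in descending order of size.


126 hosts -> /25 (126 usable): 192.168.248.0/25
69 hosts -> /25 (126 usable): 192.168.248.128/25
55 hosts -> /26 (62 usable): 192.168.249.0/26
9 hosts -> /28 (14 usable): 192.168.249.64/28
Allocation: 192.168.248.0/25 (126 hosts, 126 usable); 192.168.248.128/25 (69 hosts, 126 usable); 192.168.249.0/26 (55 hosts, 62 usable); 192.168.249.64/28 (9 hosts, 14 usable)


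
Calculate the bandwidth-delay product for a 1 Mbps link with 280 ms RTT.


BDP = bandwidth * RTT
= 1 Mbps * 280 ms
= 1 * 1e6 * 280 / 1000 bits
= 280000 bits
= 35000 bytes
= 34.1797 KB
BDP = 280000 bits (35000 bytes)


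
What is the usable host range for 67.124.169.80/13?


Network: 67.120.0.0
Broadcast: 67.127.255.255
First usable = network + 1
Last usable = broadcast - 1
Range: 67.120.0.1 to 67.127.255.254


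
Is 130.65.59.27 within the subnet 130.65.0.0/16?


Subnet network: 130.65.0.0
Test IP AND mask: 130.65.0.0
Yes, 130.65.59.27 is in 130.65.0.0/16


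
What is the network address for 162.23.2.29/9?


IP:   10100010.00010111.00000010.00011101
Mask: 11111111.10000000.00000000.00000000
AND operation:
Net:  10100010.00000000.00000000.00000000
Network: 162.0.0.0/9


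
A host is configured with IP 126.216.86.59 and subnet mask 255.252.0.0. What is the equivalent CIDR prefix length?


Binary: 11111111.11111100.00000000.00000000
Count leading 1s
Prefix: /14


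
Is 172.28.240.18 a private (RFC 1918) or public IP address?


RFC 1918 private ranges:
  10.0.0.0/8 (10.0.0.0 - 10.255.255.255)
  172.16.0.0/12 (172.16.0.0 - 172.31.255.255)
  192.168.0.0/16 (192.168.0.0 - 192.168.255.255)
Private (in 172.16.0.0/12)


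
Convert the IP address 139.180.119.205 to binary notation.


139 = 10001011
180 = 10110100
119 = 01110111
205 = 11001101
Binary: 10001011.10110100.01110111.11001101


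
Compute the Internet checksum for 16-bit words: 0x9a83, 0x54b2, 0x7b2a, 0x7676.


Sum all words (with carry folding):
+ 0x9a83 = 0x9a83
+ 0x54b2 = 0xef35
+ 0x7b2a = 0x6a60
+ 0x7676 = 0xe0d6
One's complement: ~0xe0d6
Checksum = 0x1f29


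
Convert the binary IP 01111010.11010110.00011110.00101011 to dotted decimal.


01111010 = 122
11010110 = 214
00011110 = 30
00101011 = 43
IP: 122.214.30.43


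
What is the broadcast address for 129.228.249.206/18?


Network: 129.228.192.0/18
Host bits = 14
Set all host bits to 1:
Broadcast: 129.228.255.255


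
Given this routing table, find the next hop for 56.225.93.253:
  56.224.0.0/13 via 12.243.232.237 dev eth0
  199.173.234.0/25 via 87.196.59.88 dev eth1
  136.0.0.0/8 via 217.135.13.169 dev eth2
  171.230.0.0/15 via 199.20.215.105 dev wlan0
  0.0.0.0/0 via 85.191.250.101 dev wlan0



Longest prefix match for 56.225.93.253:
  /13 56.224.0.0: MATCH
  /25 199.173.234.0: no
  /8 136.0.0.0: no
  /15 171.230.0.0: no
  /0 0.0.0.0: MATCH
Selected: next-hop 12.243.232.237 via eth0 (matched /13)


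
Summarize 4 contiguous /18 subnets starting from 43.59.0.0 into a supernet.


Original prefix: /18
Number of subnets: 4 = 2^2
New prefix = 18 - 2 = 16
Supernet: 43.59.0.0/16


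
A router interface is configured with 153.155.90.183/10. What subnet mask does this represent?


/10 means 10 network bits, 22 host bits
Binary: 11111111110000000000000000000000
Mask: 255.192.0.0


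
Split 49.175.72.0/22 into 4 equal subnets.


New prefix = 22 + 2 = 24
Each subnet has 256 addresses
  49.175.72.0/24
  49.175.73.0/24
  49.175.74.0/24
  49.175.75.0/24
Subnets: 49.175.72.0/24, 49.175.73.0/24, 49.175.74.0/24, 49.175.75.0/24


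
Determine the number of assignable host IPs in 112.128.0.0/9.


Host bits = 32 - 9 = 23
Total addresses = 2^23 = 8388608
Usable = total - 2 (network and broadcast)
Usable hosts: 8388606


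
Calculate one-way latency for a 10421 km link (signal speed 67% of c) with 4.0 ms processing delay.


Speed = 0.67 * 3e5 km/s = 201000 km/s
Propagation delay = 10421 / 201000 = 0.0518 s = 51.8458 ms
Processing delay = 4.0 ms
Total one-way latency = 55.8458 ms


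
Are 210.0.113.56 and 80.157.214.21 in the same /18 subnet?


Mask: 255.255.192.0
210.0.113.56 AND mask = 210.0.64.0
80.157.214.21 AND mask = 80.157.192.0
No, different subnets (210.0.64.0 vs 80.157.192.0)


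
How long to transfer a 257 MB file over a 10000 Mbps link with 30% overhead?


Effective throughput = 10000 * (1 - 30/100) = 7000 Mbps
File size in Mb = 257 * 8 = 2056 Mb
Time = 2056 / 7000
Time = 0.2937 seconds


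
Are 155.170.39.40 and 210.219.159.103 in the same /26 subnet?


Mask: 255.255.255.192
155.170.39.40 AND mask = 155.170.39.0
210.219.159.103 AND mask = 210.219.159.64
No, different subnets (155.170.39.0 vs 210.219.159.64)


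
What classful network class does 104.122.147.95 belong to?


First octet: 104
Binary: 01101000
0xxxxxxx -> Class A (1-126)
Class A, default mask 255.0.0.0 (/8)


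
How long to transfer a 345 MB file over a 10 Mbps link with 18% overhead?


Effective throughput = 10 * (1 - 18/100) = 8.2 Mbps
File size in Mb = 345 * 8 = 2760 Mb
Time = 2760 / 8.2
Time = 336.5854 seconds


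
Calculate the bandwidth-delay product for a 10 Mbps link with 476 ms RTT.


BDP = bandwidth * RTT
= 10 Mbps * 476 ms
= 10 * 1e6 * 476 / 1000 bits
= 4760000 bits
= 595000 bytes
= 581.0547 KB
BDP = 4760000 bits (595000 bytes)


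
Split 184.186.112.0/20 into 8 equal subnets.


New prefix = 20 + 3 = 23
Each subnet has 512 addresses
  184.186.112.0/23
  184.186.114.0/23
  184.186.116.0/23
  184.186.118.0/23
  184.186.120.0/23
  184.186.122.0/23
  184.186.124.0/23
  184.186.126.0/23
Subnets: 184.186.112.0/23, 184.186.114.0/23, 184.186.116.0/23, 184.186.118.0/23, 184.186.120.0/23, 184.186.122.0/23, 184.186.124.0/23, 184.186.126.0/23


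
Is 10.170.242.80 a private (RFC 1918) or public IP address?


RFC 1918 private ranges:
  10.0.0.0/8 (10.0.0.0 - 10.255.255.255)
  172.16.0.0/12 (172.16.0.0 - 172.31.255.255)
  192.168.0.0/16 (192.168.0.0 - 192.168.255.255)
Private (in 10.0.0.0/8)


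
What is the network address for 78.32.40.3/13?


IP:   01001110.00100000.00101000.00000011
Mask: 11111111.11111000.00000000.00000000
AND operation:
Net:  01001110.00100000.00000000.00000000
Network: 78.32.0.0/13


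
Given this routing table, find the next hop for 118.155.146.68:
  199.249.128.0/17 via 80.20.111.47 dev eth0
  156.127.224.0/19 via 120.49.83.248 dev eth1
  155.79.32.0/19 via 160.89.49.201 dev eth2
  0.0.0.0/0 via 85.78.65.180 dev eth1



Longest prefix match for 118.155.146.68:
  /17 199.249.128.0: no
  /19 156.127.224.0: no
  /19 155.79.32.0: no
  /0 0.0.0.0: MATCH
Selected: next-hop 85.78.65.180 via eth1 (matched /0)


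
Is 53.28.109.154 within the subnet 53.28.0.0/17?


Subnet network: 53.28.0.0
Test IP AND mask: 53.28.0.0
Yes, 53.28.109.154 is in 53.28.0.0/17


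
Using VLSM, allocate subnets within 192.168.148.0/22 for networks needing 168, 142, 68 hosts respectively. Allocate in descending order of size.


168 hosts -> /24 (254 usable): 192.168.148.0/24
142 hosts -> /24 (254 usable): 192.168.149.0/24
68 hosts -> /25 (126 usable): 192.168.150.0/25
Allocation: 192.168.148.0/24 (168 hosts, 254 usable); 192.168.149.0/24 (142 hosts, 254 usable); 192.168.150.0/25 (68 hosts, 126 usable)


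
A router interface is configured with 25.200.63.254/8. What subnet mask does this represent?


/8 means 8 network bits, 24 host bits
Binary: 11111111000000000000000000000000
Mask: 255.0.0.0


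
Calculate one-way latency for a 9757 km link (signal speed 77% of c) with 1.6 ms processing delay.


Speed = 0.77 * 3e5 km/s = 231000 km/s
Propagation delay = 9757 / 231000 = 0.0422 s = 42.2381 ms
Processing delay = 1.6 ms
Total one-way latency = 43.8381 ms


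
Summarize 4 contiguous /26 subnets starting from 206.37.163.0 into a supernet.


Original prefix: /26
Number of subnets: 4 = 2^2
New prefix = 26 - 2 = 24
Supernet: 206.37.163.0/24


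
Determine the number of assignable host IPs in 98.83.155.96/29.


Host bits = 32 - 29 = 3
Total addresses = 2^3 = 8
Usable = total - 2 (network and broadcast)
Usable hosts: 6


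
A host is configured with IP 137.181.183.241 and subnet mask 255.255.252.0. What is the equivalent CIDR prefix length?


Binary: 11111111.11111111.11111100.00000000
Count leading 1s
Prefix: /22


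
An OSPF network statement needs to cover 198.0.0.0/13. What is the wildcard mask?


Subnet mask: 255.248.0.0
Wildcard = 255.255.255.255 - subnet mask
255 - 255 = 0
255 - 248 = 7
255 - 0 = 255
255 - 0 = 255
Wildcard: 0.7.255.255


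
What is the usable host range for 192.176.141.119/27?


Network: 192.176.141.96
Broadcast: 192.176.141.127
First usable = network + 1
Last usable = broadcast - 1
Range: 192.176.141.97 to 192.176.141.126


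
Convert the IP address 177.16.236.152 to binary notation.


177 = 10110001
16 = 00010000
236 = 11101100
152 = 10011000
Binary: 10110001.00010000.11101100.10011000


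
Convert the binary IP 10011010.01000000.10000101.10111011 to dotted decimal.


10011010 = 154
01000000 = 64
10000101 = 133
10111011 = 187
IP: 154.64.133.187


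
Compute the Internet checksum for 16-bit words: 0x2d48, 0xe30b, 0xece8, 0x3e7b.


Sum all words (with carry folding):
+ 0x2d48 = 0x2d48
+ 0xe30b = 0x1054
+ 0xece8 = 0xfd3c
+ 0x3e7b = 0x3bb8
One's complement: ~0x3bb8
Checksum = 0xc447


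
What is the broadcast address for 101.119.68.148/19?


Network: 101.119.64.0/19
Host bits = 13
Set all host bits to 1:
Broadcast: 101.119.95.255


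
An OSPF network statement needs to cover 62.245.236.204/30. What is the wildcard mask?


Subnet mask: 255.255.255.252
Wildcard = 255.255.255.255 - subnet mask
255 - 255 = 0
255 - 255 = 0
255 - 255 = 0
255 - 252 = 3
Wildcard: 0.0.0.3


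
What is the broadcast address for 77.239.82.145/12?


Network: 77.224.0.0/12
Host bits = 20
Set all host bits to 1:
Broadcast: 77.239.255.255


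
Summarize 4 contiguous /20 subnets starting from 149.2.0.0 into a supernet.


Original prefix: /20
Number of subnets: 4 = 2^2
New prefix = 20 - 2 = 18
Supernet: 149.2.0.0/18


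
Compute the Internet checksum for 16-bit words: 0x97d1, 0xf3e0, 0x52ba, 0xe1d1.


Sum all words (with carry folding):
+ 0x97d1 = 0x97d1
+ 0xf3e0 = 0x8bb2
+ 0x52ba = 0xde6c
+ 0xe1d1 = 0xc03e
One's complement: ~0xc03e
Checksum = 0x3fc1


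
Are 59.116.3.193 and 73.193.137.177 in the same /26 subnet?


Mask: 255.255.255.192
59.116.3.193 AND mask = 59.116.3.192
73.193.137.177 AND mask = 73.193.137.128
No, different subnets (59.116.3.192 vs 73.193.137.128)


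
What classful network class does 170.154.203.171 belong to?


First octet: 170
Binary: 10101010
10xxxxxx -> Class B (128-191)
Class B, default mask 255.255.0.0 (/16)


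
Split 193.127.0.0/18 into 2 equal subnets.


New prefix = 18 + 1 = 19
Each subnet has 8192 addresses
  193.127.0.0/19
  193.127.32.0/19
Subnets: 193.127.0.0/19, 193.127.32.0/19


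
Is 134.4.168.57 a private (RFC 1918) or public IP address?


RFC 1918 private ranges:
  10.0.0.0/8 (10.0.0.0 - 10.255.255.255)
  172.16.0.0/12 (172.16.0.0 - 172.31.255.255)
  192.168.0.0/16 (192.168.0.0 - 192.168.255.255)
Public (not in any RFC 1918 range)


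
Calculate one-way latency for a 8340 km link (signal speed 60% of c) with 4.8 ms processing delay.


Speed = 0.6 * 3e5 km/s = 180000 km/s
Propagation delay = 8340 / 180000 = 0.0463 s = 46.3333 ms
Processing delay = 4.8 ms
Total one-way latency = 51.1333 ms


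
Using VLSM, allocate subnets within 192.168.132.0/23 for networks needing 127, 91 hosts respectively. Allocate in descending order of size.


127 hosts -> /24 (254 usable): 192.168.132.0/24
91 hosts -> /25 (126 usable): 192.168.133.0/25
Allocation: 192.168.132.0/24 (127 hosts, 254 usable); 192.168.133.0/25 (91 hosts, 126 usable)


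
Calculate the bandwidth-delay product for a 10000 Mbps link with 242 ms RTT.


BDP = bandwidth * RTT
= 10000 Mbps * 242 ms
= 10000 * 1e6 * 242 / 1000 bits
= 2420000000 bits
= 302500000 bytes
= 295410.1562 KB
BDP = 2420000000 bits (302500000 bytes)


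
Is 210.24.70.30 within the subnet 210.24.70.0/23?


Subnet network: 210.24.70.0
Test IP AND mask: 210.24.70.0
Yes, 210.24.70.30 is in 210.24.70.0/23


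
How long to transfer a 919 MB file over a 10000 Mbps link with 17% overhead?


Effective throughput = 10000 * (1 - 17/100) = 8300 Mbps
File size in Mb = 919 * 8 = 7352 Mb
Time = 7352 / 8300
Time = 0.8858 seconds


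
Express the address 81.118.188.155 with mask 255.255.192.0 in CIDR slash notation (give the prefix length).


Binary: 11111111.11111111.11000000.00000000
Count leading 1s
Prefix: /18


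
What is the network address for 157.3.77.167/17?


IP:   10011101.00000011.01001101.10100111
Mask: 11111111.11111111.10000000.00000000
AND operation:
Net:  10011101.00000011.00000000.00000000
Network: 157.3.0.0/17


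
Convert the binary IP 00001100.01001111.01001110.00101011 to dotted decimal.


00001100 = 12
01001111 = 79
01001110 = 78
00101011 = 43
IP: 12.79.78.43


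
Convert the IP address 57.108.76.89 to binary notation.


57 = 00111001
108 = 01101100
76 = 01001100
89 = 01011001
Binary: 00111001.01101100.01001100.01011001


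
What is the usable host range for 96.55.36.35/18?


Network: 96.55.0.0
Broadcast: 96.55.63.255
First usable = network + 1
Last usable = broadcast - 1
Range: 96.55.0.1 to 96.55.63.254


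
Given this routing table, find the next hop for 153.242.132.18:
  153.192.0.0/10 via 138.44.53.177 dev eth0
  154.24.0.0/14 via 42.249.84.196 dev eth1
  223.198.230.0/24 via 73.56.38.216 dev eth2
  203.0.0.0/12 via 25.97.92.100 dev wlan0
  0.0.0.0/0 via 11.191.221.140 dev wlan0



Longest prefix match for 153.242.132.18:
  /10 153.192.0.0: MATCH
  /14 154.24.0.0: no
  /24 223.198.230.0: no
  /12 203.0.0.0: no
  /0 0.0.0.0: MATCH
Selected: next-hop 138.44.53.177 via eth0 (matched /10)


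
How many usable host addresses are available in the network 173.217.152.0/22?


Host bits = 32 - 22 = 10
Total addresses = 2^10 = 1024
Usable = total - 2 (network and broadcast)
Usable hosts: 1022


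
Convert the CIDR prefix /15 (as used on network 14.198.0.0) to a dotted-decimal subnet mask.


/15 means 15 network bits, 17 host bits
Binary: 11111111111111100000000000000000
Mask: 255.254.0.0


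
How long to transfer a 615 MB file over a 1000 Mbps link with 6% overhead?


Effective throughput = 1000 * (1 - 6/100) = 940 Mbps
File size in Mb = 615 * 8 = 4920 Mb
Time = 4920 / 940
Time = 5.234 seconds


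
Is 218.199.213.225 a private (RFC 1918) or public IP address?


RFC 1918 private ranges:
  10.0.0.0/8 (10.0.0.0 - 10.255.255.255)
  172.16.0.0/12 (172.16.0.0 - 172.31.255.255)
  192.168.0.0/16 (192.168.0.0 - 192.168.255.255)
Public (not in any RFC 1918 range)


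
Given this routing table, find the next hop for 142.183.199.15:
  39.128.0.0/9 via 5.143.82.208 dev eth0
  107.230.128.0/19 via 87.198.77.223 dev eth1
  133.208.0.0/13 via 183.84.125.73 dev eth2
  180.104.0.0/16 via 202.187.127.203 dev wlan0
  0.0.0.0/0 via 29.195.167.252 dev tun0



Longest prefix match for 142.183.199.15:
  /9 39.128.0.0: no
  /19 107.230.128.0: no
  /13 133.208.0.0: no
  /16 180.104.0.0: no
  /0 0.0.0.0: MATCH
Selected: next-hop 29.195.167.252 via tun0 (matched /0)


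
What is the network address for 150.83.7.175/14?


IP:   10010110.01010011.00000111.10101111
Mask: 11111111.11111100.00000000.00000000
AND operation:
Net:  10010110.01010000.00000000.00000000
Network: 150.80.0.0/14


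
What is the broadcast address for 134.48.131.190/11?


Network: 134.32.0.0/11
Host bits = 21
Set all host bits to 1:
Broadcast: 134.63.255.255


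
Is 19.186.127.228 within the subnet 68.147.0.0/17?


Subnet network: 68.147.0.0
Test IP AND mask: 19.186.0.0
No, 19.186.127.228 is not in 68.147.0.0/17


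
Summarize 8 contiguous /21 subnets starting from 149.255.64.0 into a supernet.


Original prefix: /21
Number of subnets: 8 = 2^3
New prefix = 21 - 3 = 18
Supernet: 149.255.64.0/18


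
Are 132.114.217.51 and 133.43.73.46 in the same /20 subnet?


Mask: 255.255.240.0
132.114.217.51 AND mask = 132.114.208.0
133.43.73.46 AND mask = 133.43.64.0
No, different subnets (132.114.208.0 vs 133.43.64.0)


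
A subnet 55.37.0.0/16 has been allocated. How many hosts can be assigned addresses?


Host bits = 32 - 16 = 16
Total addresses = 2^16 = 65536
Usable = total - 2 (network and broadcast)
Usable hosts: 65534


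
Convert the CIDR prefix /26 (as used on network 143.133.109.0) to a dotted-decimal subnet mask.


/26 means 26 network bits, 6 host bits
Binary: 11111111111111111111111111000000
Mask: 255.255.255.192


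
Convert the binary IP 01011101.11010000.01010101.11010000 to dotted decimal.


01011101 = 93
11010000 = 208
01010101 = 85
11010000 = 208
IP: 93.208.85.208


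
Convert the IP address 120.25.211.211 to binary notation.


120 = 01111000
25 = 00011001
211 = 11010011
211 = 11010011
Binary: 01111000.00011001.11010011.11010011


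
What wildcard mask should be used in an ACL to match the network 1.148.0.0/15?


Subnet mask: 255.254.0.0
Wildcard = 255.255.255.255 - subnet mask
255 - 255 = 0
255 - 254 = 1
255 - 0 = 255
255 - 0 = 255
Wildcard: 0.1.255.255


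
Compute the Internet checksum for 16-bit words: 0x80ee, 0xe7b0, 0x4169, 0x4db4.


Sum all words (with carry folding):
+ 0x80ee = 0x80ee
+ 0xe7b0 = 0x689f
+ 0x4169 = 0xaa08
+ 0x4db4 = 0xf7bc
One's complement: ~0xf7bc
Checksum = 0x0843


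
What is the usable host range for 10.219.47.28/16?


Network: 10.219.0.0
Broadcast: 10.219.255.255
First usable = network + 1
Last usable = broadcast - 1
Range: 10.219.0.1 to 10.219.255.254


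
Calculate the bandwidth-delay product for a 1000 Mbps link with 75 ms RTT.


BDP = bandwidth * RTT
= 1000 Mbps * 75 ms
= 1000 * 1e6 * 75 / 1000 bits
= 75000000 bits
= 9375000 bytes
= 9155.2734 KB
BDP = 75000000 bits (9375000 bytes)


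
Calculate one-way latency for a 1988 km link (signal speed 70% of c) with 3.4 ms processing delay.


Speed = 0.7 * 3e5 km/s = 210000 km/s
Propagation delay = 1988 / 210000 = 0.0095 s = 9.4667 ms
Processing delay = 3.4 ms
Total one-way latency = 12.8667 ms


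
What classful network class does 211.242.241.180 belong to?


First octet: 211
Binary: 11010011
110xxxxx -> Class C (192-223)
Class C, default mask 255.255.255.0 (/24)


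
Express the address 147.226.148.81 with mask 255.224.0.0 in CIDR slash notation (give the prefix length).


Binary: 11111111.11100000.00000000.00000000
Count leading 1s
Prefix: /11


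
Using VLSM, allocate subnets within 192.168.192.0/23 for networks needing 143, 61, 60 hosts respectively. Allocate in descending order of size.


143 hosts -> /24 (254 usable): 192.168.192.0/24
61 hosts -> /26 (62 usable): 192.168.193.0/26
60 hosts -> /26 (62 usable): 192.168.193.64/26
Allocation: 192.168.192.0/24 (143 hosts, 254 usable); 192.168.193.0/26 (61 hosts, 62 usable); 192.168.193.64/26 (60 hosts, 62 usable)


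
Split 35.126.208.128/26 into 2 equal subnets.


New prefix = 26 + 1 = 27
Each subnet has 32 addresses
  35.126.208.128/27
  35.126.208.160/27
Subnets: 35.126.208.128/27, 35.126.208.160/27


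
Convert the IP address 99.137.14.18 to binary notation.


99 = 01100011
137 = 10001001
14 = 00001110
18 = 00010010
Binary: 01100011.10001001.00001110.00010010


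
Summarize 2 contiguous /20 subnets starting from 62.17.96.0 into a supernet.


Original prefix: /20
Number of subnets: 2 = 2^1
New prefix = 20 - 1 = 19
Supernet: 62.17.96.0/19


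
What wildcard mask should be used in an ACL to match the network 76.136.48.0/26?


Subnet mask: 255.255.255.192
Wildcard = 255.255.255.255 - subnet mask
255 - 255 = 0
255 - 255 = 0
255 - 255 = 0
255 - 192 = 63
Wildcard: 0.0.0.63


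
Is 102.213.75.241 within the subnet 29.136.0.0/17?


Subnet network: 29.136.0.0
Test IP AND mask: 102.213.0.0
No, 102.213.75.241 is not in 29.136.0.0/17


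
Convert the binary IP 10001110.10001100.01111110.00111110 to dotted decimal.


10001110 = 142
10001100 = 140
01111110 = 126
00111110 = 62
IP: 142.140.126.62
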